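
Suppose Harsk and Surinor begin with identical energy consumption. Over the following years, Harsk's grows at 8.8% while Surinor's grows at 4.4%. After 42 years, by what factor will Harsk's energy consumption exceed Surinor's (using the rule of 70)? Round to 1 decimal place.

roughly 6.2 times

Harsk pulls ahead at 4.4 pp per year, so the ratio doubles every 70/4.4 ≈ 15.91 years.
In 42 years that's 2.64 doublings: 2^2.64 ≈ 6.2.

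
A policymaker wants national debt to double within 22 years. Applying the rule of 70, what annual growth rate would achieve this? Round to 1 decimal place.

70 / 22 ≈ 3.18, so about 3.2% annually.

around 3.2% annually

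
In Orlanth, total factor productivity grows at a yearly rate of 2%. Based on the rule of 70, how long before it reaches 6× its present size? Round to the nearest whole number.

One doubling takes 70/2 = 35.00 years.
Reaching 6× takes log₂(6) ≈ 2.58 doublings.
2.58 × 35.00 ≈ 90 years.

around 90 years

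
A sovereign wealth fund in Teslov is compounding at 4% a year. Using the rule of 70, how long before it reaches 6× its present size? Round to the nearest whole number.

Doubling time ≈ 70/4 = 17.50 years.
Reaching 6× takes log₂(6) ≈ 2.58 doublings.
2.58 × 17.50 ≈ 45 years.

roughly 45 years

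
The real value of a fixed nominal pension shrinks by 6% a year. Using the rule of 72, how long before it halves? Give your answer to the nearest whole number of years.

Halving time ≈ 72 / 6 = 12.00 → 12 years.

roughly 12 years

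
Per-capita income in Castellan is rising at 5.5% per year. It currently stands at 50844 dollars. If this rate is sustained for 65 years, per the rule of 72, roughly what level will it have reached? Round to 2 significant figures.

It doubles every 72/5.5 ≈ 13.09 years, so 65 years is 4.97 doublings.
2^4.97 ≈ 31.34; 50844 × 31.34 ≈ 1600000 dollars.

roughly 1600000 dollars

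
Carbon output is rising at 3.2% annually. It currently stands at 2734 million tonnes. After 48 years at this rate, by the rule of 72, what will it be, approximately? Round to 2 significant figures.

about 12000 million tonnes

It doubles every 72/3.2 ≈ 22.50 years, so 48 years is 2.13 doublings.
2^2.13 ≈ 4.38; 2734 × 4.38 ≈ 12000 million tonnes.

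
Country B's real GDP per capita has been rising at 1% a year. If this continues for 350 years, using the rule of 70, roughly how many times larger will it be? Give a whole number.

At 1% one doubling takes ≈ 70.00 years; 350 years is 5 of them, so ×32.

approximately 32 times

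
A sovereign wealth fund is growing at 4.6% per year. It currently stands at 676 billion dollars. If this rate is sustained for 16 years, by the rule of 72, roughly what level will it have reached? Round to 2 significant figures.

≈ 1400 billion dollars

Doubling time ≈ 72/4.6 = 15.65 years.
16 years is 16/15.65 ≈ 1.02 doublings, a factor of 2^1.02 ≈ 2.03.
676 × 2.03 ≈ 1400 billion dollars.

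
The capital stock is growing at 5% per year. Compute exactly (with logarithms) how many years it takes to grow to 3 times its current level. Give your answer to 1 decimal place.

22.5 years

t = ln(3) / ln(1 + 0.05) = 1.0986 / 0.048790 ≈ 22.52.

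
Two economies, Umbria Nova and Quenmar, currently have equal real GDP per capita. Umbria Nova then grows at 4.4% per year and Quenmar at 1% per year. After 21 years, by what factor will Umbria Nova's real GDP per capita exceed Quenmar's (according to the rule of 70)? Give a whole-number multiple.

2 times

Umbria Nova pulls ahead at 3.4 pp per year, so the ratio doubles every 70/3.4 ≈ 20.59 years.
In 21 years that's 1.02 doublings: 2^1.02 ≈ 2.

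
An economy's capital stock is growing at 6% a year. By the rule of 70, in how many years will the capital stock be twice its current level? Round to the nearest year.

≈ 12 years

70/6 ≈ 11.67, so it doubles roughly every 12 years.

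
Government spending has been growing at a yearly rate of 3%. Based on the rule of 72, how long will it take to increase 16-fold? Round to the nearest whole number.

At 3% it doubles every 72/3 ≈ 24.00 years.
Getting to 16× needs 4 doublings: 4 × 24.00 ≈ 96 years.

about 96 years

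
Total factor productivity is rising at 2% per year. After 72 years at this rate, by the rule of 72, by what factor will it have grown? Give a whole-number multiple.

72/2 ≈ 36.00 years per doubling.
72 years fits 2 doublings: 2^2 = 4.

approximately 4 times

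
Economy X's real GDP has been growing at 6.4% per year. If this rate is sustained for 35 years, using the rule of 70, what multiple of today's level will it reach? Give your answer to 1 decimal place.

Doubles every ≈ 10.94 years (70/6.4).
35 years is 3.20 doublings; 2^3.20 ≈ 9.2×.

9.2 times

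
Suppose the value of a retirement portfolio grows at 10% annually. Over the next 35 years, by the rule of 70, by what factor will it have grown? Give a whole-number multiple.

At 10% one doubling takes ≈ 7.00 years; 35 years is 5 of them, so ×32.

around 32 times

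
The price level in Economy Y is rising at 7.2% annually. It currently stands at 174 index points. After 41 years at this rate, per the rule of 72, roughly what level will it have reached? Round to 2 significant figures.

roughly 3000 index points

It doubles every 72/7.2 ≈ 10.00 years, so 41 years is 4.10 doublings.
2^4.10 ≈ 17.15; 174 × 17.15 ≈ 3000 index points.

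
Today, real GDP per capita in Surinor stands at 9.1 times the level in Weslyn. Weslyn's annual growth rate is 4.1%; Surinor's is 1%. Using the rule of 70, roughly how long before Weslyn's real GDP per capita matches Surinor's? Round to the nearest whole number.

about 72 years

The growth-rate gap is 4.1% − 1% = 3.1 percentage points.
So the ratio between them halves every 70/3.1 ≈ 22.58 years.
A 9.1 times gap takes log₂(9.1) ≈ 3.19 halvings to close: 3.19 × 22.58 ≈ 72 years.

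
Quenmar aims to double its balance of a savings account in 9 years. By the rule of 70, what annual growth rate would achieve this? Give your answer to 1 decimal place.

7.8%

70 / 9 ≈ 7.78, so about 7.8% annually.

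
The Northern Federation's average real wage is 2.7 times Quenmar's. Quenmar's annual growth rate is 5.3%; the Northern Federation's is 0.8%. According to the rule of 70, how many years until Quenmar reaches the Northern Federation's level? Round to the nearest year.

Quenmar gains on the Northern Federation at 5.3% − 0.8% = 4.5 points a year.
At that relative rate the gap halves every 70/4.5 ≈ 15.56 years.
A 2.7 times gap takes log₂(2.7) ≈ 1.43 halvings to close: 1.43 × 15.56 ≈ 22 years.

approximately 22 years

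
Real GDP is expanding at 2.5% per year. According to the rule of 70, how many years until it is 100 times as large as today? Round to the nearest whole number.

At 2.5% it doubles every 70/2.5 ≈ 28.00 years.
Reaching 100× takes log₂(100) ≈ 6.64 doublings.
6.64 × 28.00 ≈ 186 years.

about 186 years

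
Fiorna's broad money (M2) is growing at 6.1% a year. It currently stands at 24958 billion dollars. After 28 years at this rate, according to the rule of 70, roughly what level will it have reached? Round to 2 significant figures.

Doubling time ≈ 70/6.1 = 11.48 years.
28 years is 28/11.48 ≈ 2.44 doublings, a factor of 2^2.44 ≈ 5.43.
24958 × 5.43 ≈ 140000 billion dollars.

roughly 140000 billion dollars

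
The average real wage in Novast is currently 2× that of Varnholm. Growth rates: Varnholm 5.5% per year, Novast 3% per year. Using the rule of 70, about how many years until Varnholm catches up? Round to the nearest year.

around 28 years

Varnholm gains on Novast at 5.5% − 3% = 2.5 points a year.
At that relative rate the gap halves every 70/2.5 ≈ 28.00 years.
A 2× gap closes after 1 halving: 1 × 28.00 ≈ 28 years.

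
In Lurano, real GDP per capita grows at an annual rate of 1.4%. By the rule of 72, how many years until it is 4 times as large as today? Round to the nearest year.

One doubling takes 72/1.4 = 51.43 years.
Getting to 4× needs 2 doublings: 2 × 51.43 ≈ 103 years.

approximately 103 years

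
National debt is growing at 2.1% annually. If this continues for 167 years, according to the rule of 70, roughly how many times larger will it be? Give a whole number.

around 32 times

At 2.1% one doubling takes ≈ 33.33 years; 167 years is 5 of them, so ×32.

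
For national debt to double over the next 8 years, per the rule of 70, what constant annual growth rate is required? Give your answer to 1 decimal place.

approximately 8.8%

70 / 8 ≈ 8.75, so about 8.8% annually.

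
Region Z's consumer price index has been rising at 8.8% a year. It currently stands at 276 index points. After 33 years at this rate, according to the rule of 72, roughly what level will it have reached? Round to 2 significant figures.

It doubles every 72/8.8 ≈ 8.18 years, so 33 years is 4.03 doublings.
2^4.03 ≈ 16.34; 276 × 16.34 ≈ 4500 index points.

roughly 4500 index points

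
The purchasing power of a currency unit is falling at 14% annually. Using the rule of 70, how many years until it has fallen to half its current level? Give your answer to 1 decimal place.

≈ 5.0 years

Falling at 14%, it halves about every 70/14 = 5.00 years.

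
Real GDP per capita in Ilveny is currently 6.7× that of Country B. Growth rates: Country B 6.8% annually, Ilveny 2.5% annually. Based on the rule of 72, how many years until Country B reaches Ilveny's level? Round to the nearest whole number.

Country B gains on Ilveny at 6.8% − 2.5% = 4.3 points a year.
At that relative rate the gap halves every 72/4.3 ≈ 16.74 years.
A 6.7× gap takes log₂(6.7) ≈ 2.74 halvings to close: 2.74 × 16.74 ≈ 46 years.

roughly 46 years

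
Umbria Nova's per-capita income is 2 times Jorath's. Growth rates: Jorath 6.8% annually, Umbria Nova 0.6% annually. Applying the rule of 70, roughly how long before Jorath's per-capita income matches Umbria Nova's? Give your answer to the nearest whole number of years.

Jorath gains on Umbria Nova at 6.8% − 0.6% = 6.2 points a year.
At that relative rate the gap halves every 70/6.2 ≈ 11.29 years.
A 2 times gap closes after 1 halving: 1 × 11.29 ≈ 11 years.

approximately 11 years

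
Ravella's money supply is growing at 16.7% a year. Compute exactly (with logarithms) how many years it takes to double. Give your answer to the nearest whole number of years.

4 years

t = ln(2) / ln(1 + 0.167) = 0.6931 / 0.154436 ≈ 4.49.
≈ 4 years.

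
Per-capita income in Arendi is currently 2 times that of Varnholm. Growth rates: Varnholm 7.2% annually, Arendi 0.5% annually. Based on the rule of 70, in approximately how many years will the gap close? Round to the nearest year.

≈ 10 years

The growth-rate gap is 7.2% − 0.5% = 6.7 percentage points.
So the ratio between them halves every 70/6.7 ≈ 10.45 years.
A 2 times gap closes after 1 halving: 1 × 10.45 ≈ 10 years.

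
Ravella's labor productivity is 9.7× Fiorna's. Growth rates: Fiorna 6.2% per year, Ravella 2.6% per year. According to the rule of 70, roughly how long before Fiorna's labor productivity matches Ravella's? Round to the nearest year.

around 64 years

What matters is the difference: 3.6 pp.
Rule of 70 on the gap: the ratio halves every 70/3.6 ≈ 19.44 years.
A 9.7× gap takes log₂(9.7) ≈ 3.28 halvings to close: 3.28 × 19.44 ≈ 64 years.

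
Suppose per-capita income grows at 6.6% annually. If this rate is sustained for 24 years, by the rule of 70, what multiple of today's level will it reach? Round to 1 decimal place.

4.8 times

Doubling time ≈ 70/6.6 = 10.61 years.
24 years / 10.61 ≈ 2.26 doublings → factor 2^2.26 ≈ 4.8.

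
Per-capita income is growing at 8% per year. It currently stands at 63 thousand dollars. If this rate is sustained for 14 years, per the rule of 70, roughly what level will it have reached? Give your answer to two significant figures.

190 thousand dollars

Doubling time ≈ 70/8 = 8.75 years.
14 years is 14/8.75 ≈ 1.60 doublings, a factor of 2^1.60 ≈ 3.03.
63 × 3.03 ≈ 190 thousand dollars.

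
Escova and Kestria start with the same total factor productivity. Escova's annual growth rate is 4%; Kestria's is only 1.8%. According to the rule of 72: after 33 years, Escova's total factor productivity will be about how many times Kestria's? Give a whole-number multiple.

Escova pulls ahead at 2.2 pp per year, so the ratio doubles every 72/2.2 ≈ 32.73 years.
In 33 years that's 1.01 doublings: 2^1.01 ≈ 2.

roughly 2 times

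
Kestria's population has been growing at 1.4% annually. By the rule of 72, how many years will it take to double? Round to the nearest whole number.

Doubling time ≈ 72 / 1.4 = 51.43 years.

approximately 51 years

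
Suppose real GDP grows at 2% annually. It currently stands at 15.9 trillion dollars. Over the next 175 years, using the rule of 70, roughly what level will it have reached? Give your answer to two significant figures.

about 510 trillion dollars

It doubles every 70/2 ≈ 35.00 years, so 175 years is 5.00 doublings.
2^5.00 ≈ 32.00; 15.9 × 32.00 ≈ 510 trillion dollars.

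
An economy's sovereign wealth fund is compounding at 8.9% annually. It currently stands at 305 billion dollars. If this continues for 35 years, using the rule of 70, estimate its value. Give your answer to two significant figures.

6700 billion dollars

Doubling time ≈ 70/8.9 = 7.87 years.
35 years is 35/7.87 ≈ 4.45 doublings, a factor of 2^4.45 ≈ 21.86.
305 × 21.86 ≈ 6700 billion dollars.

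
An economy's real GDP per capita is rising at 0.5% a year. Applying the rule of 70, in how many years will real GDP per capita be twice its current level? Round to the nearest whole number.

approximately 140 years

70/0.5 ≈ 140.00, so it doubles roughly every 140 years.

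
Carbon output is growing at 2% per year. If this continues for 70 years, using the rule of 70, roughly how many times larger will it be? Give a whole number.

At 2% one doubling takes ≈ 35.00 years; 70 years is 2 of them, so ×4.

roughly 4 times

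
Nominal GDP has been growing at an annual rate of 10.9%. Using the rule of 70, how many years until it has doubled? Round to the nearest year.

Doubling time ≈ 70 / 10.9 = 6.42 years.

around 6 years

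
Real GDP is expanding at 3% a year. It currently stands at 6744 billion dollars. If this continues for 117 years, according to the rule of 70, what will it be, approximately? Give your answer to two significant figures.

It doubles every 70/3 ≈ 23.33 years, so 117 years is 5.02 doublings.
2^5.02 ≈ 32.45; 6744 × 32.45 ≈ 220000 billion dollars.

roughly 220000 billion dollars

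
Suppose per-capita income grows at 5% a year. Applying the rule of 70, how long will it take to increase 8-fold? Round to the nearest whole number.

Doubling time ≈ 70/5 = 14.00 years.
8 = 2^3, so 3 doublings → 42 years.

approximately 42 years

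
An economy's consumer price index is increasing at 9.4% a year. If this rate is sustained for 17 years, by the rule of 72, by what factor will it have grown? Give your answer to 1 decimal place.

about 4.7 times

Doubles every ≈ 7.66 years (72/9.4).
17 years is 2.22 doublings; 2^2.22 ≈ 4.7×.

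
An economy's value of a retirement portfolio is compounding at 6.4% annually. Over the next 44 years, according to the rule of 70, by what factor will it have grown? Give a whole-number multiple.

≈ 16 times

Doubling time ≈ 70/6.4 = 10.94 years.
44/10.94 ≈ 4 doublings, so about 2^4 = 16×.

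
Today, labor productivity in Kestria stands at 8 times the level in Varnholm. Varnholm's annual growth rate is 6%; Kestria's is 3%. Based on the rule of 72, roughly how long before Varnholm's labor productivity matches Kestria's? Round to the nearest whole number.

What matters is the difference: 3 pp.
Rule of 72 on the gap: the ratio halves every 72/3 ≈ 24.00 years.
An 8 times gap closes after 3 halvings: 3 × 24.00 ≈ 72 years.

approximately 72 years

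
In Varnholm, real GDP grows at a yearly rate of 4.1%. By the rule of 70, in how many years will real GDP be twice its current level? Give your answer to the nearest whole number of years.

17 years

Doubling time ≈ 70 / 4.1 = 17.07 years.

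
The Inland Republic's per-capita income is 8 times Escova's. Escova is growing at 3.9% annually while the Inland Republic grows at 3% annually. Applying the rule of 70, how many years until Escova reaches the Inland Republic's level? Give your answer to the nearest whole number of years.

233 years

Escova gains on the Inland Republic at 3.9% − 3% = 0.9 points a year.
At that relative rate the gap halves every 70/0.9 ≈ 77.78 years.
An 8 times gap closes after 3 halvings: 3 × 77.78 ≈ 233 years.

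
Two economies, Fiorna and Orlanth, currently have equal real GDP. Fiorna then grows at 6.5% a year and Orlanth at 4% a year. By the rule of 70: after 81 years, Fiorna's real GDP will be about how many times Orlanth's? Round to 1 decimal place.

Fiorna pulls ahead at 2.5 pp per year, so the ratio doubles every 70/2.5 ≈ 28.00 years.
In 81 years that's 2.89 doublings: 2^2.89 ≈ 7.4.

around 7.4 times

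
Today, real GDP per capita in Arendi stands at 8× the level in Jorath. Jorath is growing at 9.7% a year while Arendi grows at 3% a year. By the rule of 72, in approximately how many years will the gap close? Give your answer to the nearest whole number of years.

≈ 32 years

Jorath gains on Arendi at 9.7% − 3% = 6.7 points a year.
At that relative rate the gap halves every 72/6.7 ≈ 10.75 years.
An 8× gap closes after 3 halvings: 3 × 10.75 ≈ 32 years.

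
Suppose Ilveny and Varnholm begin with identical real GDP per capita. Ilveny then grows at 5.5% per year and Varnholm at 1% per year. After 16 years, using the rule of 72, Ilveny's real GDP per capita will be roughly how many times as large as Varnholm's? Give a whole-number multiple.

approximately 2 times

Ilveny pulls ahead at 4.5 pp per year, so the ratio doubles every 72/4.5 ≈ 16.00 years.
In 16 years that's 1.00 doublings: 2^1.00 ≈ 2.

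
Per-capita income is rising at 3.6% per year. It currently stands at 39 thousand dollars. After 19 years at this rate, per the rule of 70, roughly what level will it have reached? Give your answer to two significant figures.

It doubles every 70/3.6 ≈ 19.44 years, so 19 years is 0.98 doublings.
2^0.98 ≈ 1.97; 39 × 1.97 ≈ 77 thousand dollars.

77 thousand dollars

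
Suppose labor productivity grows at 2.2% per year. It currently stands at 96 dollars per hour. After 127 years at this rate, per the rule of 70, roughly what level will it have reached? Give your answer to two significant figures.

roughly 1500 dollars per hour

It doubles every 70/2.2 ≈ 31.82 years, so 127 years is 3.99 doublings.
2^3.99 ≈ 15.89; 96 × 15.89 ≈ 1500 dollars per hour.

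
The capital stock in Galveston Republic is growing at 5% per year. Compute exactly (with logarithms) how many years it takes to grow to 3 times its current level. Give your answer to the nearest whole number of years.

23 years

t = ln(3) / ln(1 + 0.05) = 1.0986 / 0.048790 ≈ 22.52.
≈ 23 years.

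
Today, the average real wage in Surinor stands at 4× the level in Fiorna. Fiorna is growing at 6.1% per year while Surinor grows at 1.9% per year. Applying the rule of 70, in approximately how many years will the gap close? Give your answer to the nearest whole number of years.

≈ 33 years

What matters is the difference: 4.2 pp.
Rule of 70 on the gap: the ratio halves every 70/4.2 ≈ 16.67 years.
A 4× gap closes after 2 halvings: 2 × 16.67 ≈ 33 years.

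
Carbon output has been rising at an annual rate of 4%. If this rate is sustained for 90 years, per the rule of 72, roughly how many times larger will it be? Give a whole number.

At 4% one doubling takes ≈ 18.00 years; 90 years is 5 of them, so ×32.

32 times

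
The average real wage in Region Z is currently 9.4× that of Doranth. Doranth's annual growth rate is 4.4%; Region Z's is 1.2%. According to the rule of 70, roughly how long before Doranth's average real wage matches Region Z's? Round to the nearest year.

about 71 years

Doranth gains on Region Z at 4.4% − 1.2% = 3.2 points a year.
At that relative rate the gap halves every 70/3.2 ≈ 21.88 years.
A 9.4× gap takes log₂(9.4) ≈ 3.23 halvings to close: 3.23 × 21.88 ≈ 71 years.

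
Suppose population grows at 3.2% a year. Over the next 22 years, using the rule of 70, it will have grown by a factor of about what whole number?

At 3.2% one doubling takes ≈ 21.88 years; 22 years is 1 of them, so ×2.

≈ 2 times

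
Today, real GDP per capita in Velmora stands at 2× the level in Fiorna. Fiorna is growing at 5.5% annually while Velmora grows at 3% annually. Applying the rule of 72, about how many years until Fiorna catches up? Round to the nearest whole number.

roughly 29 years

What matters is the difference: 2.5 pp.
Rule of 72 on the gap: the ratio halves every 72/2.5 ≈ 28.80 years.
A 2× gap closes after 1 halving: 1 × 28.80 ≈ 29 years.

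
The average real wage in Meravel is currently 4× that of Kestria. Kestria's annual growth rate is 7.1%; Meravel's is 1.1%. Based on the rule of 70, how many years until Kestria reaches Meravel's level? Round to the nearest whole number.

The growth-rate gap is 7.1% − 1.1% = 6 percentage points.
So the ratio between them halves every 70/6 ≈ 11.67 years.
A 4× gap closes after 2 halvings: 2 × 11.67 ≈ 23 years.

23 years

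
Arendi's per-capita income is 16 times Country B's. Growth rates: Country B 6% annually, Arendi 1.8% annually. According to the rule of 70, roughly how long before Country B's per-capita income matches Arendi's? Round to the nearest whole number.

≈ 67 years

The growth-rate gap is 6% − 1.8% = 4.2 percentage points.
So the ratio between them halves every 70/4.2 ≈ 16.67 years.
A 16 times gap closes after 4 halvings: 4 × 16.67 ≈ 67 years.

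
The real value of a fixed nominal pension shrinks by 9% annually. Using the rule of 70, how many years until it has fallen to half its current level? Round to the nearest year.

about 8 years

Falling at 9%, it halves about every 70/9 = 7.78 years.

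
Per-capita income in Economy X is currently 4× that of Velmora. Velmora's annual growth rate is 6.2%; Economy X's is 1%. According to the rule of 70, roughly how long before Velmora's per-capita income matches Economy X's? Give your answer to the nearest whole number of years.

about 27 years

What matters is the difference: 5.2 pp.
Rule of 70 on the gap: the ratio halves every 70/5.2 ≈ 13.46 years.
A 4× gap closes after 2 halvings: 2 × 13.46 ≈ 27 years.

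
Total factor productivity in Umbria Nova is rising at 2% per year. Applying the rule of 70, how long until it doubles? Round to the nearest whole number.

around 35 years

At 2%, doubling takes about 70/2 = 35.00 years.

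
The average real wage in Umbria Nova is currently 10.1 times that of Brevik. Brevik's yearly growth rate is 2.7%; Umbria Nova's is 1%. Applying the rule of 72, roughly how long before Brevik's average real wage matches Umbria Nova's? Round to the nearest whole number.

about 141 years

What matters is the difference: 1.7 pp.
Rule of 72 on the gap: the ratio halves every 72/1.7 ≈ 42.35 years.
A 10.1 times gap takes log₂(10.1) ≈ 3.34 halvings to close: 3.34 × 42.35 ≈ 141 years.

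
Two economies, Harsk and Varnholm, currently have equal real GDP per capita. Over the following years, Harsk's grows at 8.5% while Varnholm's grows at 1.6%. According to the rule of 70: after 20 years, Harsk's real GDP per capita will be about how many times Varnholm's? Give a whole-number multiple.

Rate gap = 8.5% − 1.6% = 6.9 points.
The ratio doubles every 70/6.9 ≈ 10.14 years.
20/10.14 ≈ 1.97 doublings → ratio ≈ 2^1.97 ≈ 4.

around 4 times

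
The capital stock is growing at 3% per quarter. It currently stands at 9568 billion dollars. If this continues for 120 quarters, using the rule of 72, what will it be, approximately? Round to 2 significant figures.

Doubling time ≈ 72/3 = 24.00 quarters.
120 quarters is 120/24.00 ≈ 5.00 doublings, a factor of 2^5.00 ≈ 32.00.
9568 × 32.00 ≈ 310000 billion dollars.

approximately 310000 billion dollars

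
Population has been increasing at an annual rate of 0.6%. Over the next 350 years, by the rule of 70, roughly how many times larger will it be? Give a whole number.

around 8 times

At 0.6% one doubling takes ≈ 116.67 years; 350 years is 3 of them, so ×8.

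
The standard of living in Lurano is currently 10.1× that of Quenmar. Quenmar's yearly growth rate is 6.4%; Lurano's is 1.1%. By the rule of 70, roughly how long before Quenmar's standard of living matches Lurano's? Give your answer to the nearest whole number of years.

44 years

What matters is the difference: 5.3 pp.
Rule of 70 on the gap: the ratio halves every 70/5.3 ≈ 13.21 years.
A 10.1× gap takes log₂(10.1) ≈ 3.34 halvings to close: 3.34 × 13.21 ≈ 44 years.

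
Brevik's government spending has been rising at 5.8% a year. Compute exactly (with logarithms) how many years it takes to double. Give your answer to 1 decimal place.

t = ln(2) / ln(1 + 0.058) = 0.6931 / 0.056380 ≈ 12.29.

12.3 years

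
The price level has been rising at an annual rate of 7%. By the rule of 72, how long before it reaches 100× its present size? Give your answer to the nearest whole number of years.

around 68 years

One doubling takes 72/7 = 10.29 years.
Reaching 100× takes log₂(100) ≈ 6.64 doublings.
6.64 × 10.29 ≈ 68 years.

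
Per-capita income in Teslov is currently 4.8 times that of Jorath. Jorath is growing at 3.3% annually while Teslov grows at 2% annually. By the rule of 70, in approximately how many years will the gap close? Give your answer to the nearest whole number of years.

≈ 122 years

Jorath gains on Teslov at 3.3% − 2% = 1.3 points a year.
At that relative rate the gap halves every 70/1.3 ≈ 53.85 years.
A 4.8 times gap takes log₂(4.8) ≈ 2.26 halvings to close: 2.26 × 53.85 ≈ 122 years.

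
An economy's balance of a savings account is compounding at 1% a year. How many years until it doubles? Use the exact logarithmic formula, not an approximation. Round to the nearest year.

70 years

t = ln(2) / ln(1 + 0.01) = 0.6931 / 0.009950 ≈ 69.66.
≈ 70 years.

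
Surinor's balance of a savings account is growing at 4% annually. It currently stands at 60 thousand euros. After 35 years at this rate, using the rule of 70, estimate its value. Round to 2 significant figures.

approximately 240 thousand euros

It doubles every 70/4 ≈ 17.50 years, so 35 years is 2.00 doublings.
2^2.00 ≈ 4.00; 60 × 4.00 ≈ 240 thousand euros.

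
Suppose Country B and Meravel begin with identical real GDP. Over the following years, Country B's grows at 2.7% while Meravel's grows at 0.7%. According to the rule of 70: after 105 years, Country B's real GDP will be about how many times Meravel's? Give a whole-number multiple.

approximately 8 times

Only the 2-point difference matters.
70/2 ≈ 35.00 years per doubling of the ratio; 105 years gives 3.00 doublings, so ≈ 8×.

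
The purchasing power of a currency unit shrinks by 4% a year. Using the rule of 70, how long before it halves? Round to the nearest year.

roughly 18 years

Falling at 4%, it halves about every 70/4 = 17.50 years.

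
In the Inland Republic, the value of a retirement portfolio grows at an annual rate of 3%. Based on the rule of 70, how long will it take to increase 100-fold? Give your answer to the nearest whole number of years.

At 3% it doubles every 70/3 ≈ 23.33 years.
Reaching 100× takes log₂(100) ≈ 6.64 doublings.
6.64 × 23.33 ≈ 155 years.

about 155 years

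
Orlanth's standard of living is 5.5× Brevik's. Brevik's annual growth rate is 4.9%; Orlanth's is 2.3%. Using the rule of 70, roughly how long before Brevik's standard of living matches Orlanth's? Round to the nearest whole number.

The growth-rate gap is 4.9% − 2.3% = 2.6 percentage points.
So the ratio between them halves every 70/2.6 ≈ 26.92 years.
A 5.5× gap takes log₂(5.5) ≈ 2.46 halvings to close: 2.46 × 26.92 ≈ 66 years.

66 years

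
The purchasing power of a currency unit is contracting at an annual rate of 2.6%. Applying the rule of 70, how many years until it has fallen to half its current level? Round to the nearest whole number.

The rule works in reverse for decay: 70/2.6 ≈ 26.92 years to halve.

27 years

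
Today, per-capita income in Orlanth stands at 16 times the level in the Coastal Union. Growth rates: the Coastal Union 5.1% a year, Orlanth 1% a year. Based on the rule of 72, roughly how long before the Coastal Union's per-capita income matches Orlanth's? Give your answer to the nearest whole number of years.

What matters is the difference: 4.1 pp.
Rule of 72 on the gap: the ratio halves every 72/4.1 ≈ 17.56 years.
A 16 times gap closes after 4 halvings: 4 × 17.56 ≈ 70 years.

around 70 years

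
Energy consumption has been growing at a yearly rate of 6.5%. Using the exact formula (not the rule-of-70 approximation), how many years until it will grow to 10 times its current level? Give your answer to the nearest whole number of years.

t = ln(10) / ln(1 + 0.065) = 2.3026 / 0.062975 ≈ 36.56.
≈ 37 years.

37 years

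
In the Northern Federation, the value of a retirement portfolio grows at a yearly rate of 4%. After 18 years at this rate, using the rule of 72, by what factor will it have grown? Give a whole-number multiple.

≈ 2 times

At 4% one doubling takes ≈ 18.00 years; 18 years is 1 of them, so ×2.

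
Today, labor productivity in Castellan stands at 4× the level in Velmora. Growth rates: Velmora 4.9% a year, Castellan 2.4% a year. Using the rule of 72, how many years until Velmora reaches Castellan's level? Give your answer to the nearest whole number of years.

≈ 58 years

Velmora gains on Castellan at 4.9% − 2.4% = 2.5 points a year.
At that relative rate the gap halves every 72/2.5 ≈ 28.80 years.
A 4× gap closes after 2 halvings: 2 × 28.80 ≈ 58 years.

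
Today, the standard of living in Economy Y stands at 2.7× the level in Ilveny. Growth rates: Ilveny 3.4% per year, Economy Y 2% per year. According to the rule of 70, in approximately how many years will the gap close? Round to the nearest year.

What matters is the difference: 1.4 pp.
Rule of 70 on the gap: the ratio halves every 70/1.4 ≈ 50.00 years.
A 2.7× gap takes log₂(2.7) ≈ 1.43 halvings to close: 1.43 × 50.00 ≈ 72 years.

approximately 72 years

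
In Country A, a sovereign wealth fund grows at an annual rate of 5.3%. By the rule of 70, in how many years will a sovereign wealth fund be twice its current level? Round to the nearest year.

about 13 years

70/5.3 ≈ 13.21, so it doubles roughly every 13 years.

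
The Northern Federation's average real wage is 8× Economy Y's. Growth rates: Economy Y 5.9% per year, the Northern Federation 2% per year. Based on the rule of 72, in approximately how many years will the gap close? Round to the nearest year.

approximately 55 years

The growth-rate gap is 5.9% − 2% = 3.9 percentage points.
So the ratio between them halves every 72/3.9 ≈ 18.46 years.
An 8× gap closes after 3 halvings: 3 × 18.46 ≈ 55 years.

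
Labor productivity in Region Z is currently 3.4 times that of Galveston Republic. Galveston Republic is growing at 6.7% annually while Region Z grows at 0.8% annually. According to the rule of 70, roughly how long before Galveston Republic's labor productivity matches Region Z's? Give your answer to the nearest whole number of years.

Galveston Republic gains on Region Z at 6.7% − 0.8% = 5.9 points a year.
At that relative rate the gap halves every 70/5.9 ≈ 11.86 years.
A 3.4 times gap takes log₂(3.4) ≈ 1.77 halvings to close: 1.77 × 11.86 ≈ 21 years.

21 years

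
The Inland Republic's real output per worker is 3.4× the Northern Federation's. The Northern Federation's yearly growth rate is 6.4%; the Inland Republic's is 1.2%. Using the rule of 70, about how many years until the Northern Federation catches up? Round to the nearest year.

approximately 24 years

The growth-rate gap is 6.4% − 1.2% = 5.2 percentage points.
So the ratio between them halves every 70/5.2 ≈ 13.46 years.
A 3.4× gap takes log₂(3.4) ≈ 1.77 halvings to close: 1.77 × 13.46 ≈ 24 years.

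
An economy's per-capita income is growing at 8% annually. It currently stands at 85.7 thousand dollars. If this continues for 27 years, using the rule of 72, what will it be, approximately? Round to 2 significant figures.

Doubling time ≈ 72/8 = 9.00 years.
27 years is 27/9.00 ≈ 3.00 doublings, a factor of 2^3.00 ≈ 8.00.
85.7 × 8.00 ≈ 690 thousand dollars.

roughly 690 thousand dollars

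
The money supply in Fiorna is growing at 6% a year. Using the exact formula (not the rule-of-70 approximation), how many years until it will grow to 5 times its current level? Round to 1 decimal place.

t = ln(5) / ln(1 + 0.06) = 1.6094 / 0.058269 ≈ 27.62.

27.6 years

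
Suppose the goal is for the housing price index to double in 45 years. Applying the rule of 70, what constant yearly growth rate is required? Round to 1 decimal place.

70 / 45 ≈ 1.56, so about 1.6% per year.

≈ 1.6%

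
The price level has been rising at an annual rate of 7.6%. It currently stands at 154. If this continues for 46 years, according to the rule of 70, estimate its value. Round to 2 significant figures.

Doubling time ≈ 70/7.6 = 9.21 years.
46 years is 46/9.21 ≈ 4.99 doublings, a factor of 2^4.99 ≈ 31.78.
154 × 31.78 ≈ 4900.

around 4900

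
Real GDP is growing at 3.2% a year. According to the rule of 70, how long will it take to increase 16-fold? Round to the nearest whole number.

At 3.2% it doubles every 70/3.2 ≈ 21.88 years.
16 = 2^4, so 4 doublings → 88 years.

≈ 88 years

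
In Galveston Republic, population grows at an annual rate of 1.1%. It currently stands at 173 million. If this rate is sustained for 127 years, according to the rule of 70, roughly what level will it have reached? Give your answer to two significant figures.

Doubling time ≈ 70/1.1 = 63.64 years.
127 years is 127/63.64 ≈ 2.00 doublings, a factor of 2^2.00 ≈ 4.00.
173 × 4.00 ≈ 690 million.

around 690 million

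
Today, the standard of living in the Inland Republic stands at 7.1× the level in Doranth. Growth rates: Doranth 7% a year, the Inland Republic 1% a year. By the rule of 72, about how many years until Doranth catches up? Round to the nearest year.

34 years

The growth-rate gap is 7% − 1% = 6 percentage points.
So the ratio between them halves every 72/6 ≈ 12.00 years.
A 7.1× gap takes log₂(7.1) ≈ 2.83 halvings to close: 2.83 × 12.00 ≈ 34 years.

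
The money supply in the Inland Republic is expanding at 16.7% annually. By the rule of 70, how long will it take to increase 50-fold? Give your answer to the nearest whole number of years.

about 24 years

At 16.7% it doubles every 70/16.7 ≈ 4.19 years.
50× is log₂ 50 ≈ 5.64 doublings, so ≈ 5.64 × 4.19 = 24 years.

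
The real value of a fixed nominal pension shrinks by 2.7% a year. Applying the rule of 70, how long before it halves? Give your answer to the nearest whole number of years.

approximately 26 years

Halving time ≈ 70 / 2.7 = 25.93 → 26 years.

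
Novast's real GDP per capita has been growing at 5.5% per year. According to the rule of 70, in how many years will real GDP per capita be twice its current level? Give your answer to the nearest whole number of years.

Doubling time ≈ 70 / 5.5 = 12.73 years.

around 13 years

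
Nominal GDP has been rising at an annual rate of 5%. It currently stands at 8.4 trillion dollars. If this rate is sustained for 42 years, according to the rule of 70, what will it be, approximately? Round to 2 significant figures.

approximately 67 trillion dollars

It doubles every 70/5 ≈ 14.00 years, so 42 years is 3.00 doublings.
2^3.00 ≈ 8.00; 8.4 × 8.00 ≈ 67 trillion dollars.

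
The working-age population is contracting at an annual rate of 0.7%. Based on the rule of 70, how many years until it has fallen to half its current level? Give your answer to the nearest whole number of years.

around 100 years

Falling at 0.7%, it halves about every 70/0.7 = 100.00 years.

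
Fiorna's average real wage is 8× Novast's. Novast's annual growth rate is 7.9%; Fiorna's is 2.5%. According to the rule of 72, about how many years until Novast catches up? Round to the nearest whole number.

around 40 years

The growth-rate gap is 7.9% − 2.5% = 5.4 percentage points.
So the ratio between them halves every 72/5.4 ≈ 13.33 years.
An 8× gap closes after 3 halvings: 3 × 13.33 ≈ 40 years.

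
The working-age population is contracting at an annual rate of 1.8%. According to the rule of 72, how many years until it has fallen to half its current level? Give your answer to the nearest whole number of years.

Falling at 1.8%, it halves about every 72/1.8 = 40.00 years.

around 40 years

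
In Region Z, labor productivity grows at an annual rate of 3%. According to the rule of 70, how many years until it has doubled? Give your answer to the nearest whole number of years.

70/3 ≈ 23.33, so it doubles roughly every 23 years.

≈ 23 years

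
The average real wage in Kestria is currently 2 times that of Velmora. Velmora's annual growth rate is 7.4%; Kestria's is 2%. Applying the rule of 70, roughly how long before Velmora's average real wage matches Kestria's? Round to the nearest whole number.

The growth-rate gap is 7.4% − 2% = 5.4 percentage points.
So the ratio between them halves every 70/5.4 ≈ 12.96 years.
A 2 times gap closes after 1 halving: 1 × 12.96 ≈ 13 years.

approximately 13 years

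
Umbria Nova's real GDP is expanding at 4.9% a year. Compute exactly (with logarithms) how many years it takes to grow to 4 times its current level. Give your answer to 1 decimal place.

t = ln(4) / ln(1 + 0.049) = 1.3863 / 0.047837 ≈ 28.98.

29.0 years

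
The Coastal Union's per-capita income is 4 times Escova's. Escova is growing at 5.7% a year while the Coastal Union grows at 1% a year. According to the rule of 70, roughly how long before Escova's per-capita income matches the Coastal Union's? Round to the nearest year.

The growth-rate gap is 5.7% − 1% = 4.7 percentage points.
So the ratio between them halves every 70/4.7 ≈ 14.89 years.
A 4 times gap closes after 2 halvings: 2 × 14.89 ≈ 30 years.

roughly 30 years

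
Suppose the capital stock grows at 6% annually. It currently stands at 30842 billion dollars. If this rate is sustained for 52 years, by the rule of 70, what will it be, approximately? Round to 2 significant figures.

about 680000 billion dollars

Doubling time ≈ 70/6 = 11.67 years.
52 years is 52/11.67 ≈ 4.46 doublings, a factor of 2^4.46 ≈ 22.01.
30842 × 22.01 ≈ 680000 billion dollars.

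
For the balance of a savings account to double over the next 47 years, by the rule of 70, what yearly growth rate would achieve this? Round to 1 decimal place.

≈ 1.5%

70 / 47 ≈ 1.49, so about 1.5% per year.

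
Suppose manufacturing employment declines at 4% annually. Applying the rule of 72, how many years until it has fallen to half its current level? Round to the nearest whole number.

Halving time ≈ 72 / 4 = 18.00 → 18 years.

roughly 18 years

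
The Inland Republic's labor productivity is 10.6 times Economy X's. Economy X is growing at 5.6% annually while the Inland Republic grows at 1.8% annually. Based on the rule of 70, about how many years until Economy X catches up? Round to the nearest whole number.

≈ 63 years

What matters is the difference: 3.8 pp.
Rule of 70 on the gap: the ratio halves every 70/3.8 ≈ 18.42 years.
A 10.6 times gap takes log₂(10.6) ≈ 3.41 halvings to close: 3.41 × 18.42 ≈ 63 years.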